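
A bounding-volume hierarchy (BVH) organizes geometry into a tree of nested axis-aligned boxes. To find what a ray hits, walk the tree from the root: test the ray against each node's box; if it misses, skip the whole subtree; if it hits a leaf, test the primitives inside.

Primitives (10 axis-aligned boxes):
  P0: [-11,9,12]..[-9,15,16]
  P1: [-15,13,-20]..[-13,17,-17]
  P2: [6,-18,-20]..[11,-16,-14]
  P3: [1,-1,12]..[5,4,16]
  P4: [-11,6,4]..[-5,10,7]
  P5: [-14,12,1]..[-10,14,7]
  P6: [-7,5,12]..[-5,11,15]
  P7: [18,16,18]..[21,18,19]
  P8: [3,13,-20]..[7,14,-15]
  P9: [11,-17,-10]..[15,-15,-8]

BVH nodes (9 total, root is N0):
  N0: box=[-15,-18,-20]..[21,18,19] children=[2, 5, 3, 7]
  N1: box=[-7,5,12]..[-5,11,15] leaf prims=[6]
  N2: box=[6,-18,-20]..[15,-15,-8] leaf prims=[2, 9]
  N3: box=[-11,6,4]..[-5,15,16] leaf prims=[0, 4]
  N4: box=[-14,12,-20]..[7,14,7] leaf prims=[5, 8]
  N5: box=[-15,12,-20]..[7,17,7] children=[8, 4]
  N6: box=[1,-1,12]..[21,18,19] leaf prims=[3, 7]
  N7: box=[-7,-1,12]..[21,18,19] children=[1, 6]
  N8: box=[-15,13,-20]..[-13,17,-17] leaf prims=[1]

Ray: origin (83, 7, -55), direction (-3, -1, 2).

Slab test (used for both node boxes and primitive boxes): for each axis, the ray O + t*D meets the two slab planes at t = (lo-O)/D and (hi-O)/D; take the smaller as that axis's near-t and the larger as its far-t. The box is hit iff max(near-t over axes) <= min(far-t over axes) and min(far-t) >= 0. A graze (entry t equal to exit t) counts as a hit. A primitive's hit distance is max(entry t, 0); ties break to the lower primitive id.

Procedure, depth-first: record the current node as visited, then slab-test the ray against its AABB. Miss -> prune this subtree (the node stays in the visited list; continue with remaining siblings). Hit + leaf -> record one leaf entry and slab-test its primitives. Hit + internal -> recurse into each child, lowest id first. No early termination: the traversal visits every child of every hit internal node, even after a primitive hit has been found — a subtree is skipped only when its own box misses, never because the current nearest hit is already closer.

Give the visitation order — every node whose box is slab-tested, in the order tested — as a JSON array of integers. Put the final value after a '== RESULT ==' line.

Traverse from the root:
N0 x:[62/3,98/3] y:[-11,25] z:[35/2,37] -> hit [62/3,25], descend [2, 3, 5, 7]
  N2 x:[68/3,77/3] y:[22,25] z:[35/2,47/2] -> hit [68/3,47/2] leaf, test {P2(miss), P9@t=68/3}
  N3 x:[88/3,94/3] y:[-8,1] z:[59/2,71/2] -> miss, prune
  N5 x:[76/3,98/3] y:[-10,-5] z:[35/2,31] -> miss, prune
  N7 x:[62/3,30] y:[-11,8] z:[67/2,37] -> miss, prune

Visited [0, 2, 3, 5, 7]. Tests: 5 box, 1 leaf. Nearest: P9.

== RESULT ==
[0, 2, 3, 5, 7]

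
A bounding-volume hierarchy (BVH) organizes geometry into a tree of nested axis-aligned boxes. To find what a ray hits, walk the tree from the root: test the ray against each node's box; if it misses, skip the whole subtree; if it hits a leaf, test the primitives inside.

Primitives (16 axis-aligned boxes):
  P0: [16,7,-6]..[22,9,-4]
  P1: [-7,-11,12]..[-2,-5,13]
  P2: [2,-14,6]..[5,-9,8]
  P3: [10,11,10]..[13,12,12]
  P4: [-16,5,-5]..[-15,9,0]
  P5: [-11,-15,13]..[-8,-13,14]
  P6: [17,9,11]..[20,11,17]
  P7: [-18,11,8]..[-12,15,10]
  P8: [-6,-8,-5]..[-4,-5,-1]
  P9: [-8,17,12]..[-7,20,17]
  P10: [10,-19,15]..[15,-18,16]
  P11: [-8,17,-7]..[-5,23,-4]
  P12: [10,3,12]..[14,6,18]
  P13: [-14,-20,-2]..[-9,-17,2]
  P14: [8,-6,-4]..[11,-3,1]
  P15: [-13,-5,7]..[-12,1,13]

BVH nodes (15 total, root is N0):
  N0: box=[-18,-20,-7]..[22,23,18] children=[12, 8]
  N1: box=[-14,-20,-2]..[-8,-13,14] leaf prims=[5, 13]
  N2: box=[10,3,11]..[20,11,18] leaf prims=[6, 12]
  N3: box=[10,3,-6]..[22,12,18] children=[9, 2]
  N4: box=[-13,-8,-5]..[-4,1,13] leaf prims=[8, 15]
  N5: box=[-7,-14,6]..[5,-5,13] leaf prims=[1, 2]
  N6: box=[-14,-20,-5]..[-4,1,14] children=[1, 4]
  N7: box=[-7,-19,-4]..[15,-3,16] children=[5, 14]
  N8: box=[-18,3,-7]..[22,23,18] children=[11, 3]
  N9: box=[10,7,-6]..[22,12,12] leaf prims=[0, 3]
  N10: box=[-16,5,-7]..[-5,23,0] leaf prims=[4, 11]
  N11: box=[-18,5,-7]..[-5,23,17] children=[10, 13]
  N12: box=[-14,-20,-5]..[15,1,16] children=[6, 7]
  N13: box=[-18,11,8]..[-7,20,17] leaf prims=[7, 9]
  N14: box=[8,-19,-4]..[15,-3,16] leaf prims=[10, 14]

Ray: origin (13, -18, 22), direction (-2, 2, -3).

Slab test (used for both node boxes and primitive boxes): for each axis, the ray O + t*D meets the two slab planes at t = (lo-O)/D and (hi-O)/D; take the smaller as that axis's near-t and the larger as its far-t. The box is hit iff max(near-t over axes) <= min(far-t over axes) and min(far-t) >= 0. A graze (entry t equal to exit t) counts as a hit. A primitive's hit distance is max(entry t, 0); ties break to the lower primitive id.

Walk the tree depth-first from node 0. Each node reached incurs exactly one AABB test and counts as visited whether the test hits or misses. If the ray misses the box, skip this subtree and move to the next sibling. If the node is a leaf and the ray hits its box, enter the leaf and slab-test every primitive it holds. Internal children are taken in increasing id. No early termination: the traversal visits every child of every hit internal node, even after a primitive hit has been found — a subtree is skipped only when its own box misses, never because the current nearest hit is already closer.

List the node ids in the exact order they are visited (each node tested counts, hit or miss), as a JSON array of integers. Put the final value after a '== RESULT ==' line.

Traverse from the root:
N0 x:[-9/2,31/2] y:[-1,41/2] z:[4/3,29/3] -> hit [4/3,29/3], descend [8, 12]
  N8 x:[-9/2,31/2] y:[21/2,41/2] z:[4/3,29/3] -> miss, prune
  N12 x:[-1,27/2] y:[-1,19/2] z:[2,9] -> hit [2,9], descend [6, 7]
    N6 x:[17/2,27/2] y:[-1,19/2] z:[8/3,9] -> hit [17/2,9], descend [1, 4]
      N1 x:[21/2,27/2] y:[-1,5/2] z:[8/3,8] -> miss, prune
      N4 x:[17/2,13] y:[5,19/2] z:[3,9] -> hit [17/2,9] leaf, test {P8(miss), P15(miss)}
    N7 x:[-1,10] y:[-1/2,15/2] z:[2,26/3] -> hit [2,15/2], descend [5, 14]
      N5 x:[4,10] y:[2,13/2] z:[3,16/3] -> hit [4,16/3] leaf, test {P1(miss), P2(miss)}
      N14 x:[-1,5/2] y:[-1/2,15/2] z:[2,26/3] -> hit [2,5/2] leaf, test {P10(miss), P14(miss)}

Summary -> nodes [0, 8, 12, 6, 1, 4, 7, 5, 14]; box-tests=9; leaf-entries=3; first=miss

== RESULT ==
[0, 8, 12, 6, 1, 4, 7, 5, 14]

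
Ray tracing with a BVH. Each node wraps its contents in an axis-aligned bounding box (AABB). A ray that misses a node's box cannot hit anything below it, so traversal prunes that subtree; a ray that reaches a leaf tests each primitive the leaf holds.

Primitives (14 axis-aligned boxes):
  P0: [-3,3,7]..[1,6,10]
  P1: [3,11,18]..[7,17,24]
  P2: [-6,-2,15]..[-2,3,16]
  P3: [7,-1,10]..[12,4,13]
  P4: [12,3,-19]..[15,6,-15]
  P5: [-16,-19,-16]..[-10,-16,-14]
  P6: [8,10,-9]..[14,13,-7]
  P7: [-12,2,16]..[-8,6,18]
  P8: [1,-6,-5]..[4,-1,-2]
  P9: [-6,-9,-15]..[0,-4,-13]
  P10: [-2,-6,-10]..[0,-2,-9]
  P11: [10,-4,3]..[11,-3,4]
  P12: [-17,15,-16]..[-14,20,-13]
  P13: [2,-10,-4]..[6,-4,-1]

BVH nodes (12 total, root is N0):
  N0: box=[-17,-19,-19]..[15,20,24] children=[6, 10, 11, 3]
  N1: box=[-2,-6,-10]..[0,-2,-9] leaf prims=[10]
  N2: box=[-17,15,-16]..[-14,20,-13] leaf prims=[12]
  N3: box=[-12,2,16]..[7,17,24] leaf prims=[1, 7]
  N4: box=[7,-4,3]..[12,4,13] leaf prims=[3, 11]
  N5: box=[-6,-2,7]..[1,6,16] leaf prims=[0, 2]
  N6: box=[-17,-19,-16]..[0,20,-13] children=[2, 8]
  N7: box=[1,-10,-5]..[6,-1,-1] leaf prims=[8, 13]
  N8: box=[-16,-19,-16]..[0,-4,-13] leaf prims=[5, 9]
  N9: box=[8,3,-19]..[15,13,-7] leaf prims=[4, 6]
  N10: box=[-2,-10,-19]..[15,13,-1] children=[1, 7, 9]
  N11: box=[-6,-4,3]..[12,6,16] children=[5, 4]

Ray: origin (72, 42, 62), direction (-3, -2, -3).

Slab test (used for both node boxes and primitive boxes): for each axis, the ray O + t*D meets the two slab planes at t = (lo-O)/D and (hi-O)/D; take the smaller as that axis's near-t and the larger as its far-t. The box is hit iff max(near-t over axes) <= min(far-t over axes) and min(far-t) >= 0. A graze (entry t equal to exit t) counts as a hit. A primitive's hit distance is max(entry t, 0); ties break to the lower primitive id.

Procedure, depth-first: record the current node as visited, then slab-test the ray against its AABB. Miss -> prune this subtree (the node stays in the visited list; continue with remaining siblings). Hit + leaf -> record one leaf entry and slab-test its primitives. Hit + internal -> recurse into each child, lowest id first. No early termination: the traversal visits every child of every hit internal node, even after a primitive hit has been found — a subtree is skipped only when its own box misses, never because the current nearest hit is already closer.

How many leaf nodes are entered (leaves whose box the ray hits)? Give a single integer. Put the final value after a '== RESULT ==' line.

Traverse from the root:
N0 x:[19,89/3] y:[11,61/2] z:[38/3,27] -> hit [19,27], descend [3, 6, 10, 11]
  N3 x:[65/3,28] y:[25/2,20] z:[38/3,46/3] -> miss, prune
  N6 x:[24,89/3] y:[11,61/2] z:[25,26] -> hit [25,26], descend [2, 8]
    N2 x:[86/3,89/3] y:[11,27/2] z:[25,26] -> miss, prune
    N8 x:[24,88/3] y:[23,61/2] z:[25,26] -> hit [25,26] leaf, test {P5(miss), P9@t=25}
  N10 x:[19,74/3] y:[29/2,26] z:[21,27] -> hit [21,74/3], descend [1, 7, 9]
    N1 x:[24,74/3] y:[22,24] z:[71/3,24] -> hit [24,24] leaf, test {P10@t=24}
    N7 x:[22,71/3] y:[43/2,26] z:[21,67/3] -> hit [22,67/3] leaf, test {P8(miss), P13(miss)}
    N9 x:[19,64/3] y:[29/2,39/2] z:[23,27] -> miss, prune
  N11 x:[20,26] y:[18,23] z:[46/3,59/3] -> miss, prune

Visited [0, 3, 6, 2, 8, 10, 1, 7, 9, 11]. Tests: 10 box, 3 leaf. Nearest: P10.

== RESULT ==
3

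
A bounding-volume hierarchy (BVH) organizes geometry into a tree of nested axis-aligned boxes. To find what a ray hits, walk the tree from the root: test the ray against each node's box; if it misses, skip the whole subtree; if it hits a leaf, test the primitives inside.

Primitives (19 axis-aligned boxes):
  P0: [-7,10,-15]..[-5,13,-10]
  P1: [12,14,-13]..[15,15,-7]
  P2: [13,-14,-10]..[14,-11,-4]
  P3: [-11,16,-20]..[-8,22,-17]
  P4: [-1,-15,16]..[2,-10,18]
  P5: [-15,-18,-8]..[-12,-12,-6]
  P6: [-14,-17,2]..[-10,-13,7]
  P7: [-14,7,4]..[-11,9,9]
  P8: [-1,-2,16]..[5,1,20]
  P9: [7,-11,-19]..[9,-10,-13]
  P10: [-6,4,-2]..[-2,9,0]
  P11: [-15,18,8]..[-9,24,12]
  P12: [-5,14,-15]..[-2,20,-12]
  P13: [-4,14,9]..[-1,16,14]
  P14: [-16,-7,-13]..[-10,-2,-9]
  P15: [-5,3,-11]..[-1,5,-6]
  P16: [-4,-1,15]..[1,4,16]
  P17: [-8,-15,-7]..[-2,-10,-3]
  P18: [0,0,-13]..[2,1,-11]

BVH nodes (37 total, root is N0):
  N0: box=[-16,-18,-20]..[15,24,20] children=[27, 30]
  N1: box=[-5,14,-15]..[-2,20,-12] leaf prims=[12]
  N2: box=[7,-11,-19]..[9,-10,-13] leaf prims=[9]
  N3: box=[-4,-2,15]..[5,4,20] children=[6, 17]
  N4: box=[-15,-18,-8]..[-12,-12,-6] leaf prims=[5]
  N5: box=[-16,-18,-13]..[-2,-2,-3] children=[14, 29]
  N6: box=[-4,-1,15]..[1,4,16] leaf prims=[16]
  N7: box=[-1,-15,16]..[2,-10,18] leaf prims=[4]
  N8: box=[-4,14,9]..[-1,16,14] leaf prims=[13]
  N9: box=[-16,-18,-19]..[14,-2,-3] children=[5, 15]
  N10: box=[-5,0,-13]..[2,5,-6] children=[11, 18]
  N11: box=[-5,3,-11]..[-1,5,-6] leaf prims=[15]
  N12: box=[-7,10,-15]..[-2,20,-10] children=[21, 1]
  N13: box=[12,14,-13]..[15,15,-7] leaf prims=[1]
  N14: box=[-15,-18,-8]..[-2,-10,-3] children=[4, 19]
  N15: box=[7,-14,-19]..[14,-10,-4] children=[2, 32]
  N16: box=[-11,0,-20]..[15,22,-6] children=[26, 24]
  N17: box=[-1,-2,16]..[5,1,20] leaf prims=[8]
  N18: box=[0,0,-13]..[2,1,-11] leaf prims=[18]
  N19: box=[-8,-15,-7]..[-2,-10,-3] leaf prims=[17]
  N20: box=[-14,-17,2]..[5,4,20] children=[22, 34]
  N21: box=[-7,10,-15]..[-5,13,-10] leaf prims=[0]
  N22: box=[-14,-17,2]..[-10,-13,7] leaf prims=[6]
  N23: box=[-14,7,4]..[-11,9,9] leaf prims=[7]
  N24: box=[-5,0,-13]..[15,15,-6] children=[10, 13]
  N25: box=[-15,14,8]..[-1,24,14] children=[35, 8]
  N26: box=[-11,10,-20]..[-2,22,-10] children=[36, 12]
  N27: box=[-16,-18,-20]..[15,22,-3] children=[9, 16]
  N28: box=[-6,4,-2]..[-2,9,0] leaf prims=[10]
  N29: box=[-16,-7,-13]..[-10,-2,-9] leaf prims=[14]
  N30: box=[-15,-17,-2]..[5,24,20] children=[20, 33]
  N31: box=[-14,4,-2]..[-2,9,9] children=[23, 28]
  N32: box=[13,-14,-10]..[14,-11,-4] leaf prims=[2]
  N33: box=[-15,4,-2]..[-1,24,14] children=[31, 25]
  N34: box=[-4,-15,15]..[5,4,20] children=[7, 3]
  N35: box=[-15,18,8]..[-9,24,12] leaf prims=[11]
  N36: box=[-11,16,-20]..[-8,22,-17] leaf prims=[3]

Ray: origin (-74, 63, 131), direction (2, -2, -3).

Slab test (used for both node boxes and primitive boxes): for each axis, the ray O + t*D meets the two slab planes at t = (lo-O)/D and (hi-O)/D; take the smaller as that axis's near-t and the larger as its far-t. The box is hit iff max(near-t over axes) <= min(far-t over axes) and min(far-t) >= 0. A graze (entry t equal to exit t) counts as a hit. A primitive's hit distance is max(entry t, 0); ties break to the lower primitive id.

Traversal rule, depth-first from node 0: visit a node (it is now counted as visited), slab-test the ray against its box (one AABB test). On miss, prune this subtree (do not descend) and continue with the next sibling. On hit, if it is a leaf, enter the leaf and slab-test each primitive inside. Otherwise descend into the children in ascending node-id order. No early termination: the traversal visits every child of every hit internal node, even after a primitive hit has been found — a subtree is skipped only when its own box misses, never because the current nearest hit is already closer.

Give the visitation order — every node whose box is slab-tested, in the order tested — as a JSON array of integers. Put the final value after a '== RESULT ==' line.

Traverse from the root:
N0 x:[29,89/2] y:[39/2,81/2] z:[37,151/3] -> hit [37,81/2], descend [27, 30]
  N27 x:[29,89/2] y:[41/2,81/2] z:[134/3,151/3] -> miss, prune
  N30 x:[59/2,79/2] y:[39/2,40] z:[37,133/3] -> hit [37,79/2], descend [20, 33]
    N20 x:[30,79/2] y:[59/2,40] z:[37,43] -> hit [37,79/2], descend [22, 34]
      N22 x:[30,32] y:[38,40] z:[124/3,43] -> miss, prune
      N34 x:[35,79/2] y:[59/2,39] z:[37,116/3] -> hit [37,116/3], descend [3, 7]
        N3 x:[35,79/2] y:[59/2,65/2] z:[37,116/3] -> miss, prune
        N7 x:[73/2,38] y:[73/2,39] z:[113/3,115/3] -> hit [113/3,38] leaf, test {P4@t=113/3}
    N33 x:[59/2,73/2] y:[39/2,59/2] z:[39,133/3] -> miss, prune

9 AABB tests over nodes [0, 27, 30, 20, 22, 34, 3, 7, 33]; 1 leaf entered; closest P4.

== RESULT ==
[0, 27, 30, 20, 22, 34, 3, 7, 33]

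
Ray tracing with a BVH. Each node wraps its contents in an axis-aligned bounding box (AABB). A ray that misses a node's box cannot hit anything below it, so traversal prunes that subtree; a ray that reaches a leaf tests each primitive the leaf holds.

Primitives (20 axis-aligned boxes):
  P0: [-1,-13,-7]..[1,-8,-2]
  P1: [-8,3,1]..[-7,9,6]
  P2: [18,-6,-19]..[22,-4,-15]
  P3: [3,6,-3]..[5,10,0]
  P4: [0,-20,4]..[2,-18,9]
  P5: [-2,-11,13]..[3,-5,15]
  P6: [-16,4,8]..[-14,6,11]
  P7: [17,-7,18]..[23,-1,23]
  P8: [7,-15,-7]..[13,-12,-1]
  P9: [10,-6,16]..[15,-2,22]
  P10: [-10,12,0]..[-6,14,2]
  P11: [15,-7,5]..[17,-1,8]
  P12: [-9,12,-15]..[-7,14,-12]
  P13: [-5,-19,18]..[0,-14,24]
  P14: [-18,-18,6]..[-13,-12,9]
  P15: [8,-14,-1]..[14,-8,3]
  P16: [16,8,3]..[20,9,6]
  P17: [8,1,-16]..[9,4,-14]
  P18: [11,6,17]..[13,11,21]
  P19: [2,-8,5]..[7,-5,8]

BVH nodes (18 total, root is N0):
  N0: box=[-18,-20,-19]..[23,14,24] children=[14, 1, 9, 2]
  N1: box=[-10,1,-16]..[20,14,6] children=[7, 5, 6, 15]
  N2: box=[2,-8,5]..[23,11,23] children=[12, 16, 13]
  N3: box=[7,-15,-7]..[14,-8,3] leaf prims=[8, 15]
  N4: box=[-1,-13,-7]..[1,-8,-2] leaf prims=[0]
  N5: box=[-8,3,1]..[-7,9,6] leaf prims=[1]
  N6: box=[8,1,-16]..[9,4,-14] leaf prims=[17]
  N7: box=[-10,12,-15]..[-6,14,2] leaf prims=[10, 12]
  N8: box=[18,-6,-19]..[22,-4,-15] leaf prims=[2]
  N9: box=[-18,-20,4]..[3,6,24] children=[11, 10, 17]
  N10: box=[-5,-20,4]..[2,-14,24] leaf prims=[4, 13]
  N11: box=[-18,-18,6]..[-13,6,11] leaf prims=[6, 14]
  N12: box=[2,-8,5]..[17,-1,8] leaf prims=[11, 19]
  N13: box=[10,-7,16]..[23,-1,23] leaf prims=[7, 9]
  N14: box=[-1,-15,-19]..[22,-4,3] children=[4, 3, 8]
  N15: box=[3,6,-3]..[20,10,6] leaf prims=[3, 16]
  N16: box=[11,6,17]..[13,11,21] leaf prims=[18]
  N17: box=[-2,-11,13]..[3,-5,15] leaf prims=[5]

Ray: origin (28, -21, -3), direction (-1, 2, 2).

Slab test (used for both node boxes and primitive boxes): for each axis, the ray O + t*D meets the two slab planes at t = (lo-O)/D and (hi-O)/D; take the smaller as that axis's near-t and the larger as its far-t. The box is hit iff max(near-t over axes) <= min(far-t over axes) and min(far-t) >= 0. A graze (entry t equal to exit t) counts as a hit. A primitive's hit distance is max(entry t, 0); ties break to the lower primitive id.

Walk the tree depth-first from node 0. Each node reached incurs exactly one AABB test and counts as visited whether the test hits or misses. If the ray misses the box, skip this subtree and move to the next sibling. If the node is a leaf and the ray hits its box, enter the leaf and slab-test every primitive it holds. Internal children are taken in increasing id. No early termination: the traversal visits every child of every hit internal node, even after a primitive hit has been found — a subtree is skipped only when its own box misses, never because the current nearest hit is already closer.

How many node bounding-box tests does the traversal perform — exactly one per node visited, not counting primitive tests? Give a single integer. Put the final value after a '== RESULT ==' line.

Walk:
N0 x:[5,46] y:[1/2,35/2] z:[-8,27/2] -> hit [5,27/2], descend [1, 2, 9, 14]
  N1 x:[8,38] y:[11,35/2] z:[-13/2,9/2] -> miss, prune
  N2 x:[5,26] y:[13/2,16] z:[4,13] -> hit [13/2,13], descend [12, 13, 16]
    N12 x:[11,26] y:[13/2,10] z:[4,11/2] -> miss, prune
    N13 x:[5,18] y:[7,10] z:[19/2,13] -> hit [19/2,10] leaf, test {P7(miss), P9(miss)}
    N16 x:[15,17] y:[27/2,16] z:[10,12] -> miss, prune
  N9 x:[25,46] y:[1/2,27/2] z:[7/2,27/2] -> miss, prune
  N14 x:[6,29] y:[3,17/2] z:[-8,3] -> miss, prune

8 AABB tests over nodes [0, 1, 2, 12, 13, 16, 9, 14]; 1 leaf entered; closest miss.

== RESULT ==
8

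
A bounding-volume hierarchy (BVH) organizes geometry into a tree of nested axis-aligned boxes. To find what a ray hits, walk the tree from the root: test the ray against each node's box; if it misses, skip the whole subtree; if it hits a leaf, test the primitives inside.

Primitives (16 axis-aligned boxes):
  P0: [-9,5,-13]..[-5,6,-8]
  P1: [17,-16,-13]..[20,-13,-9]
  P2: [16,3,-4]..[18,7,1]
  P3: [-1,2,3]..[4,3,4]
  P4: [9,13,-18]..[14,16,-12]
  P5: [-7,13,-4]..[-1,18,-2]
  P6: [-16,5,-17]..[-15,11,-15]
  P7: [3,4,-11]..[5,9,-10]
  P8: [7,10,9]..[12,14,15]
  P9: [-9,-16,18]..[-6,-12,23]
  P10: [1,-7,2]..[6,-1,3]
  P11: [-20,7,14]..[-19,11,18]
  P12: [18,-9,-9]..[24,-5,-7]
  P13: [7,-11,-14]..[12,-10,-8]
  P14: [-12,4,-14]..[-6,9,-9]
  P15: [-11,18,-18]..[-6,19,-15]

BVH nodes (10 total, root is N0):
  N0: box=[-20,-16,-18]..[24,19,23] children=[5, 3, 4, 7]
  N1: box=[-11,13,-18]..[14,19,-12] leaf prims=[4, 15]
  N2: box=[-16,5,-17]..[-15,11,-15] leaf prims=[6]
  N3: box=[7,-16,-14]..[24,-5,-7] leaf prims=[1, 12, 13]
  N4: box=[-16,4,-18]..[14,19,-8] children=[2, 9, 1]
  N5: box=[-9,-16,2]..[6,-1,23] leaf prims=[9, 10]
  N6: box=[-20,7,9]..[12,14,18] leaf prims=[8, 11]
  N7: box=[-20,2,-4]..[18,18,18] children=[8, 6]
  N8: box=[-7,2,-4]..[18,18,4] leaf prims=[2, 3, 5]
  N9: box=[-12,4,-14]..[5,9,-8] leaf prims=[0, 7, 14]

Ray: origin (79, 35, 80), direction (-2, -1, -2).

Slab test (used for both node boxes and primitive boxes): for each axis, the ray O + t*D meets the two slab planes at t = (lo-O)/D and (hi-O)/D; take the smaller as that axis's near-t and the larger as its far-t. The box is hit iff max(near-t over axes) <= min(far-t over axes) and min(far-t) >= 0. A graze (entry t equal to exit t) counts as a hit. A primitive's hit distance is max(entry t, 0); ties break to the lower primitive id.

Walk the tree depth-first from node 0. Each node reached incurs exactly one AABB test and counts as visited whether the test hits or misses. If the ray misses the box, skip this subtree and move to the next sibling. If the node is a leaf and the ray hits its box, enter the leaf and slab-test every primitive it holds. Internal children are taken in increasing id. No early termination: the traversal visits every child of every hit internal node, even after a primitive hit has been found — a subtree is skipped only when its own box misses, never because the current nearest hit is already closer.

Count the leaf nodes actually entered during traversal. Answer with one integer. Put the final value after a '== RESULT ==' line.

Walk:
N0 x:[55/2,99/2] y:[16,51] z:[57/2,49] -> hit [57/2,49], descend [3, 4, 5, 7]
  N3 x:[55/2,36] y:[40,51] z:[87/2,47] -> miss, prune
  N4 x:[65/2,95/2] y:[16,31] z:[44,49] -> miss, prune
  N5 x:[73/2,44] y:[36,51] z:[57/2,39] -> hit [73/2,39] leaf, test {P9(miss), P10@t=77/2}
  N7 x:[61/2,99/2] y:[17,33] z:[31,42] -> hit [31,33], descend [6, 8]
    N6 x:[67/2,99/2] y:[21,28] z:[31,71/2] -> miss, prune
    N8 x:[61/2,43] y:[17,33] z:[38,42] -> miss, prune

Summary -> nodes [0, 3, 4, 5, 7, 6, 8]; box-tests=7; leaf-entries=1; first=P10

== RESULT ==
1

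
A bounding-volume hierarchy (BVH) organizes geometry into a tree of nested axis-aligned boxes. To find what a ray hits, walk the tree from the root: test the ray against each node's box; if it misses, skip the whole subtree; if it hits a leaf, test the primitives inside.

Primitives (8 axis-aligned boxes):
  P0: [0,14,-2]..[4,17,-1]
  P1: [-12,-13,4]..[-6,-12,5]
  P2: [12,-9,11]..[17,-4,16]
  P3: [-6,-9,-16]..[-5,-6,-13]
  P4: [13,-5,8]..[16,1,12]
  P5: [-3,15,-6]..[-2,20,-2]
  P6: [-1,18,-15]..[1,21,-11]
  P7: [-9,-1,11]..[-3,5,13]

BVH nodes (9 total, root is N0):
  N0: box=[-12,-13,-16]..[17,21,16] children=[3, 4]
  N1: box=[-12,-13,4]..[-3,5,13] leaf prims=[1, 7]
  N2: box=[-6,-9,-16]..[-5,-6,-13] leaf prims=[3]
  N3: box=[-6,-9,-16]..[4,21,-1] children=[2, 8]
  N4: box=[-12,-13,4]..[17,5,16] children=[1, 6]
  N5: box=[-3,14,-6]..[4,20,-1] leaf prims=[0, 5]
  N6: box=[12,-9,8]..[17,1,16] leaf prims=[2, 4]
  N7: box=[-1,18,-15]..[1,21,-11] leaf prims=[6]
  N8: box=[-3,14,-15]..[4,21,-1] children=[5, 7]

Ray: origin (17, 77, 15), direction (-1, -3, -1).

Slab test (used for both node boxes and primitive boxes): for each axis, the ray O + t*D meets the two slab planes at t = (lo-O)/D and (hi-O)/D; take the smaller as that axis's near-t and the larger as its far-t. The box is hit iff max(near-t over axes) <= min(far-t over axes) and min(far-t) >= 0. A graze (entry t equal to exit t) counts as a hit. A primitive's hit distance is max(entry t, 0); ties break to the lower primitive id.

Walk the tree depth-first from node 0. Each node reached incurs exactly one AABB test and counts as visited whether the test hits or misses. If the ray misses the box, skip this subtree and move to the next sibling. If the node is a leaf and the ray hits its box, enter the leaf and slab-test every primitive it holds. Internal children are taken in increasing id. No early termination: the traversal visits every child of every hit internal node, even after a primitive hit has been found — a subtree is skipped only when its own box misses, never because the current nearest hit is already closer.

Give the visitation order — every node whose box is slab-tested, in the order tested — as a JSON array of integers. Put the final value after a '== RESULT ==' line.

Trace the traversal:
N0 x:[0,29] y:[56/3,30] z:[-1,31] -> hit [56/3,29], descend [3, 4]
  N3 x:[13,23] y:[56/3,86/3] z:[16,31] -> hit [56/3,23], descend [2, 8]
    N2 x:[22,23] y:[83/3,86/3] z:[28,31] -> miss, prune
    N8 x:[13,20] y:[56/3,21] z:[16,30] -> hit [56/3,20], descend [5, 7]
      N5 x:[13,20] y:[19,21] z:[16,21] -> hit [19,20] leaf, test {P0(miss), P5@t=19}
      N7 x:[16,18] y:[56/3,59/3] z:[26,30] -> miss, prune
  N4 x:[0,29] y:[24,30] z:[-1,11] -> miss, prune

Summary -> nodes [0, 3, 2, 8, 5, 7, 4]; box-tests=7; leaf-entries=1; first=P5

== RESULT ==
[0, 3, 2, 8, 5, 7, 4]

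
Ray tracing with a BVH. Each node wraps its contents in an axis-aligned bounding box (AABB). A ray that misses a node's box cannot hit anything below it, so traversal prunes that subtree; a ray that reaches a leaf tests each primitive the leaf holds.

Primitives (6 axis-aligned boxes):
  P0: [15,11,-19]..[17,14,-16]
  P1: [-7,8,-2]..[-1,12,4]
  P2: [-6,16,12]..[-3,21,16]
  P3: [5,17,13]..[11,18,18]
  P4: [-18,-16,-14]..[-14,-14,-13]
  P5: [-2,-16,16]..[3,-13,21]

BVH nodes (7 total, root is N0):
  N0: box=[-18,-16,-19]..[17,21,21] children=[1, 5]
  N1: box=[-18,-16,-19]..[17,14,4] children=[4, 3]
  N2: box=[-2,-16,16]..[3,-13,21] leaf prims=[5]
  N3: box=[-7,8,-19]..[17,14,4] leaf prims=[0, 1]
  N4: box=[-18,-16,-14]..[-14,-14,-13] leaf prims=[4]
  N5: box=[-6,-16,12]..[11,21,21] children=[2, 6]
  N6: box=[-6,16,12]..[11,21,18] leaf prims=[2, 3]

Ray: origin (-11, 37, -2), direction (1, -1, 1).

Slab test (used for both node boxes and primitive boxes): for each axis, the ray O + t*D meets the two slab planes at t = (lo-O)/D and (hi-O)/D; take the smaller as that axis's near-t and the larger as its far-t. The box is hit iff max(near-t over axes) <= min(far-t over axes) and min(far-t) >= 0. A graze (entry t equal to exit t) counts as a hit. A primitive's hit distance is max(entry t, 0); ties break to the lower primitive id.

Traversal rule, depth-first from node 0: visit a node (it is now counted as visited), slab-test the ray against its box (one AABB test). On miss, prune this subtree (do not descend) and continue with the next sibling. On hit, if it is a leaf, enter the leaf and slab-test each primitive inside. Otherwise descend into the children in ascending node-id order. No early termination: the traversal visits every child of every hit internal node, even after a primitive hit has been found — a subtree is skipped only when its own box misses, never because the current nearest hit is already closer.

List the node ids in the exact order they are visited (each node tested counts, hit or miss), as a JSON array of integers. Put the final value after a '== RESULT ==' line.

Trace the traversal:
N0 x:[-7,28] y:[16,53] z:[-17,23] -> hit [16,23], descend [1, 5]
  N1 x:[-7,28] y:[23,53] z:[-17,6] -> miss, prune
  N5 x:[5,22] y:[16,53] z:[14,23] -> hit [16,22], descend [2, 6]
    N2 x:[9,14] y:[50,53] z:[18,23] -> miss, prune
    N6 x:[5,22] y:[16,21] z:[14,20] -> hit [16,20] leaf, test {P2(miss), P3@t=19}

Visited [0, 1, 5, 2, 6]. Tests: 5 box, 1 leaf. Nearest: P3.

== RESULT ==
[0, 1, 5, 2, 6]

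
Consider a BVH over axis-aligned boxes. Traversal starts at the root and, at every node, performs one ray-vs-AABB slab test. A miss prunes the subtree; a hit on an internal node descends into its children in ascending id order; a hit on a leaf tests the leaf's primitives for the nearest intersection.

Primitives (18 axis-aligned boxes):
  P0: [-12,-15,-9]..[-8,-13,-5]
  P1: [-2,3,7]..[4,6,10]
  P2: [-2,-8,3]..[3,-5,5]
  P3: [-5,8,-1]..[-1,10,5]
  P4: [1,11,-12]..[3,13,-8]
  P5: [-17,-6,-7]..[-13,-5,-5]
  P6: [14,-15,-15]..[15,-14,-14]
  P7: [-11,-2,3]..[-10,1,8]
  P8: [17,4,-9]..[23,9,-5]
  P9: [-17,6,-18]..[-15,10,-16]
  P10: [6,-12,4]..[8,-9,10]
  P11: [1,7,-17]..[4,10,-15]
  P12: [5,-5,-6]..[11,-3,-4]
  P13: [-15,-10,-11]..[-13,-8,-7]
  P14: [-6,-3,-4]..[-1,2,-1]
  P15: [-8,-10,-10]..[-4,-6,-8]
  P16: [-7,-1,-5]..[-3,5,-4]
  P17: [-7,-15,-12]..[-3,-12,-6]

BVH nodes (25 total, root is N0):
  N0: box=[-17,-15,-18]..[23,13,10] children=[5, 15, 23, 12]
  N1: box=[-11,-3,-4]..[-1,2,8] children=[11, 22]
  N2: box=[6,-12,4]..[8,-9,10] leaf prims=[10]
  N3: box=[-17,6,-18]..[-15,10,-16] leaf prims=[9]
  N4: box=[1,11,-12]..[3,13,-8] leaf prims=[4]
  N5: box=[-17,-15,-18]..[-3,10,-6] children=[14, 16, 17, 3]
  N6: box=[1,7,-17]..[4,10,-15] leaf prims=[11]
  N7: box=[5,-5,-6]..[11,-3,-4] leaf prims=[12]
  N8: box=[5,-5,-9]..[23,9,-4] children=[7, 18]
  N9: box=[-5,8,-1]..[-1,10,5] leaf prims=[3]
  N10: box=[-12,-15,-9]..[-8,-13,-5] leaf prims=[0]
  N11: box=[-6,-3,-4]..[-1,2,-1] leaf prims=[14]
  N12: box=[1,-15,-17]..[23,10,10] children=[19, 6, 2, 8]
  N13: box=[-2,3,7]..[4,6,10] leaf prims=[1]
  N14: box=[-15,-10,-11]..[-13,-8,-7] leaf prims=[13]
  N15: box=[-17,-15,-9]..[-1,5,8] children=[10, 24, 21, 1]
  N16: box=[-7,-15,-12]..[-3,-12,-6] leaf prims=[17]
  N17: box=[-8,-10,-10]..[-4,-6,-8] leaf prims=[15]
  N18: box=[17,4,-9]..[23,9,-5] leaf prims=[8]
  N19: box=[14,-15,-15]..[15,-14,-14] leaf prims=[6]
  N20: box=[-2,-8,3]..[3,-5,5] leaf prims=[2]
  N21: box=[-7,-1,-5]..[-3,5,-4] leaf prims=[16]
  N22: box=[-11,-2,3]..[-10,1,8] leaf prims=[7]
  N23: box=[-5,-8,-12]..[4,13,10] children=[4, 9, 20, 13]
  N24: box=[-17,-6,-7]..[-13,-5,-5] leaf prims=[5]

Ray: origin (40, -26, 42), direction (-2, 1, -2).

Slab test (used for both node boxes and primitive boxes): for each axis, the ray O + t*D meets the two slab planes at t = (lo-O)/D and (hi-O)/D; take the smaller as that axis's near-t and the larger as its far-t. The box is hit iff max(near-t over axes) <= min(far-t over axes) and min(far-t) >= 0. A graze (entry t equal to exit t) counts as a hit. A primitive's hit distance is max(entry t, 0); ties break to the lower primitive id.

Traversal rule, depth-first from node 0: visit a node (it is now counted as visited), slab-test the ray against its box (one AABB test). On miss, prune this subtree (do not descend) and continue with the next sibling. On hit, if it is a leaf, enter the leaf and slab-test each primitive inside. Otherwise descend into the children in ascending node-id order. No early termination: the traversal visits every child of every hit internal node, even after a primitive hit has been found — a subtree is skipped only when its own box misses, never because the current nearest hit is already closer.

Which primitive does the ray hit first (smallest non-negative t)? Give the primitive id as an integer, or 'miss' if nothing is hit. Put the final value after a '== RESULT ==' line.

Trace the traversal:
N0 x:[17/2,57/2] y:[11,39] z:[16,30] -> hit [16,57/2], descend [5, 12, 15, 23]
  N5 x:[43/2,57/2] y:[11,36] z:[24,30] -> hit [24,57/2], descend [3, 14, 16, 17]
    N3 x:[55/2,57/2] y:[32,36] z:[29,30] -> miss, prune
    N14 x:[53/2,55/2] y:[16,18] z:[49/2,53/2] -> miss, prune
    N16 x:[43/2,47/2] y:[11,14] z:[24,27] -> miss, prune
    N17 x:[22,24] y:[16,20] z:[25,26] -> miss, prune
  N12 x:[17/2,39/2] y:[11,36] z:[16,59/2] -> hit [16,39/2], descend [2, 6, 8, 19]
    N2 x:[16,17] y:[14,17] z:[16,19] -> hit [16,17] leaf, test {P10@t=16}
    N6 x:[18,39/2] y:[33,36] z:[57/2,59/2] -> miss, prune
    N8 x:[17/2,35/2] y:[21,35] z:[23,51/2] -> miss, prune
    N19 x:[25/2,13] y:[11,12] z:[28,57/2] -> miss, prune
  N15 x:[41/2,57/2] y:[11,31] z:[17,51/2] -> hit [41/2,51/2], descend [1, 10, 21, 24]
    N1 x:[41/2,51/2] y:[23,28] z:[17,23] -> hit [23,23], descend [11, 22]
      N11 x:[41/2,23] y:[23,28] z:[43/2,23] -> hit [23,23] leaf, test {P14@t=23}
      N22 x:[25,51/2] y:[24,27] z:[17,39/2] -> miss, prune
    N10 x:[24,26] y:[11,13] z:[47/2,51/2] -> miss, prune
    N21 x:[43/2,47/2] y:[25,31] z:[23,47/2] -> miss, prune
    N24 x:[53/2,57/2] y:[20,21] z:[47/2,49/2] -> miss, prune
  N23 x:[18,45/2] y:[18,39] z:[16,27] -> hit [18,45/2], descend [4, 9, 13, 20]
    N4 x:[37/2,39/2] y:[37,39] z:[25,27] -> miss, prune
    N9 x:[41/2,45/2] y:[34,36] z:[37/2,43/2] -> miss, prune
    N13 x:[18,21] y:[29,32] z:[16,35/2] -> miss, prune
    N20 x:[37/2,21] y:[18,21] z:[37/2,39/2] -> hit [37/2,39/2] leaf, test {P2@t=37/2}

Visited [0, 5, 3, 14, 16, 17, 12, 2, 6, 8, 19, 15, 1, 11, 22, 10, 21, 24, 23, 4, 9, 13, 20]. Tests: 23 box, 3 leaf. Nearest: P10.

== RESULT ==
10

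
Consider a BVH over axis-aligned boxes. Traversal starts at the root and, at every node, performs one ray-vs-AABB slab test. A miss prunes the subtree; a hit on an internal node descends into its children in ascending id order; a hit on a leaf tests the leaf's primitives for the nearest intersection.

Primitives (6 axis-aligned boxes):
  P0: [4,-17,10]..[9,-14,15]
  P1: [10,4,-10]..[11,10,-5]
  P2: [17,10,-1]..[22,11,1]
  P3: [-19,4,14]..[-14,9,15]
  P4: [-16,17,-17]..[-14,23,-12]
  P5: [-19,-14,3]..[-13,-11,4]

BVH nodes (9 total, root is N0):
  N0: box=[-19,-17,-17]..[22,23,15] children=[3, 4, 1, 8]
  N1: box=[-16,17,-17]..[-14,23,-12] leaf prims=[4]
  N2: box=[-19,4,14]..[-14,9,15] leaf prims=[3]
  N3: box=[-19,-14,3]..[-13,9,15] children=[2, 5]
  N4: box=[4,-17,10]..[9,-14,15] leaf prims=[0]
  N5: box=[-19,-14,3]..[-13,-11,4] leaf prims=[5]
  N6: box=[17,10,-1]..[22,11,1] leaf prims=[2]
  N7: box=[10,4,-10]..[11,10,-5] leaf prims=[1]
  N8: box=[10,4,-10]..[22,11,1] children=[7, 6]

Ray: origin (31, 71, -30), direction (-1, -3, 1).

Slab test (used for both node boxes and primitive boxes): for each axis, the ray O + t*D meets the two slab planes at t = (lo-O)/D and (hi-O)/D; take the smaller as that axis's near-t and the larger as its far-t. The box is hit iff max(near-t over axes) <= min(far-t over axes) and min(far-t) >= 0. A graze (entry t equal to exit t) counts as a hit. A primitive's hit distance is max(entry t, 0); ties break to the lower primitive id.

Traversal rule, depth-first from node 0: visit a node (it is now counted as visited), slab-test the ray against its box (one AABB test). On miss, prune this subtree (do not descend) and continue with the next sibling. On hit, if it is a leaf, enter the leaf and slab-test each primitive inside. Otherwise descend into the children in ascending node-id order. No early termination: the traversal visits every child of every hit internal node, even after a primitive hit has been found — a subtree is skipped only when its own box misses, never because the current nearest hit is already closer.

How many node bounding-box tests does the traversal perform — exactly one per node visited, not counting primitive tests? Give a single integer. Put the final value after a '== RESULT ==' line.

Walk:
N0 x:[9,50] y:[16,88/3] z:[13,45] -> hit [16,88/3], descend [1, 3, 4, 8]
  N1 x:[45,47] y:[16,18] z:[13,18] -> miss, prune
  N3 x:[44,50] y:[62/3,85/3] z:[33,45] -> miss, prune
  N4 x:[22,27] y:[85/3,88/3] z:[40,45] -> miss, prune
  N8 x:[9,21] y:[20,67/3] z:[20,31] -> hit [20,21], descend [6, 7]
    N6 x:[9,14] y:[20,61/3] z:[29,31] -> miss, prune
    N7 x:[20,21] y:[61/3,67/3] z:[20,25] -> hit [61/3,21] leaf, test {P1@t=61/3}

7 AABB tests over nodes [0, 1, 3, 4, 8, 6, 7]; 1 leaf entered; closest P1.

== RESULT ==
7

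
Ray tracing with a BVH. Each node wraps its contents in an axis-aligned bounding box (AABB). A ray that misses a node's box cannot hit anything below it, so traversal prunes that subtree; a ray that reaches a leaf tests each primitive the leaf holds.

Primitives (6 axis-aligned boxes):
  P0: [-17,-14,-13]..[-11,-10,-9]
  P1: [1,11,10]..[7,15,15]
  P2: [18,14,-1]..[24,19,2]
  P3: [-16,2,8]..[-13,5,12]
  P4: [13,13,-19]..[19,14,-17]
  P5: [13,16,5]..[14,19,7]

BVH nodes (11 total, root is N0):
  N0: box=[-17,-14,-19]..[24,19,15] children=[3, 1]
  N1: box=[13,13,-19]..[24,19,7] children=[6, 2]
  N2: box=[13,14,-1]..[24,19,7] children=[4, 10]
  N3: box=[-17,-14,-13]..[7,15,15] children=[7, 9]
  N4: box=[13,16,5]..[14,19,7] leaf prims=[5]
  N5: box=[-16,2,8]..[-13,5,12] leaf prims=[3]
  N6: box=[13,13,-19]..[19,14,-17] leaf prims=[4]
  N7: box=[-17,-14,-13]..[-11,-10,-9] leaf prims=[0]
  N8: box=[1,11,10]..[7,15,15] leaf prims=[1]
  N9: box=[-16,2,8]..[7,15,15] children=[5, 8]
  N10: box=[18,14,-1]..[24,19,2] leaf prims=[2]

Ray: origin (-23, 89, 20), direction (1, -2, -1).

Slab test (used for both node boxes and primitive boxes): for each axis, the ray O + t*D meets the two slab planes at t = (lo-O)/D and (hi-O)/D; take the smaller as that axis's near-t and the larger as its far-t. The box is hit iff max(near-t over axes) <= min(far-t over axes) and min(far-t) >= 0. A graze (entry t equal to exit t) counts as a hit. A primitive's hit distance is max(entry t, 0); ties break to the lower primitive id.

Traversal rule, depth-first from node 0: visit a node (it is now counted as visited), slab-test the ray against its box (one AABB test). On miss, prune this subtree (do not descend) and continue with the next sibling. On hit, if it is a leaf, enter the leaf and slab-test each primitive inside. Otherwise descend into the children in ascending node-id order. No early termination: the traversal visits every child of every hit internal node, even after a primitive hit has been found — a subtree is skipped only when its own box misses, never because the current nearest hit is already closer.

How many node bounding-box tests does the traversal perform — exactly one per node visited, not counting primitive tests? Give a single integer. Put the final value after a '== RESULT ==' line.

Traverse from the root:
N0 x:[6,47] y:[35,103/2] z:[5,39] -> hit [35,39], descend [1, 3]
  N1 x:[36,47] y:[35,38] z:[13,39] -> hit [36,38], descend [2, 6]
    N2 x:[36,47] y:[35,75/2] z:[13,21] -> miss, prune
    N6 x:[36,42] y:[75/2,38] z:[37,39] -> hit [75/2,38] leaf, test {P4@t=75/2}
  N3 x:[6,30] y:[37,103/2] z:[5,33] -> miss, prune

Visited [0, 1, 2, 6, 3]. Tests: 5 box, 1 leaf. Nearest: P4.

== RESULT ==
5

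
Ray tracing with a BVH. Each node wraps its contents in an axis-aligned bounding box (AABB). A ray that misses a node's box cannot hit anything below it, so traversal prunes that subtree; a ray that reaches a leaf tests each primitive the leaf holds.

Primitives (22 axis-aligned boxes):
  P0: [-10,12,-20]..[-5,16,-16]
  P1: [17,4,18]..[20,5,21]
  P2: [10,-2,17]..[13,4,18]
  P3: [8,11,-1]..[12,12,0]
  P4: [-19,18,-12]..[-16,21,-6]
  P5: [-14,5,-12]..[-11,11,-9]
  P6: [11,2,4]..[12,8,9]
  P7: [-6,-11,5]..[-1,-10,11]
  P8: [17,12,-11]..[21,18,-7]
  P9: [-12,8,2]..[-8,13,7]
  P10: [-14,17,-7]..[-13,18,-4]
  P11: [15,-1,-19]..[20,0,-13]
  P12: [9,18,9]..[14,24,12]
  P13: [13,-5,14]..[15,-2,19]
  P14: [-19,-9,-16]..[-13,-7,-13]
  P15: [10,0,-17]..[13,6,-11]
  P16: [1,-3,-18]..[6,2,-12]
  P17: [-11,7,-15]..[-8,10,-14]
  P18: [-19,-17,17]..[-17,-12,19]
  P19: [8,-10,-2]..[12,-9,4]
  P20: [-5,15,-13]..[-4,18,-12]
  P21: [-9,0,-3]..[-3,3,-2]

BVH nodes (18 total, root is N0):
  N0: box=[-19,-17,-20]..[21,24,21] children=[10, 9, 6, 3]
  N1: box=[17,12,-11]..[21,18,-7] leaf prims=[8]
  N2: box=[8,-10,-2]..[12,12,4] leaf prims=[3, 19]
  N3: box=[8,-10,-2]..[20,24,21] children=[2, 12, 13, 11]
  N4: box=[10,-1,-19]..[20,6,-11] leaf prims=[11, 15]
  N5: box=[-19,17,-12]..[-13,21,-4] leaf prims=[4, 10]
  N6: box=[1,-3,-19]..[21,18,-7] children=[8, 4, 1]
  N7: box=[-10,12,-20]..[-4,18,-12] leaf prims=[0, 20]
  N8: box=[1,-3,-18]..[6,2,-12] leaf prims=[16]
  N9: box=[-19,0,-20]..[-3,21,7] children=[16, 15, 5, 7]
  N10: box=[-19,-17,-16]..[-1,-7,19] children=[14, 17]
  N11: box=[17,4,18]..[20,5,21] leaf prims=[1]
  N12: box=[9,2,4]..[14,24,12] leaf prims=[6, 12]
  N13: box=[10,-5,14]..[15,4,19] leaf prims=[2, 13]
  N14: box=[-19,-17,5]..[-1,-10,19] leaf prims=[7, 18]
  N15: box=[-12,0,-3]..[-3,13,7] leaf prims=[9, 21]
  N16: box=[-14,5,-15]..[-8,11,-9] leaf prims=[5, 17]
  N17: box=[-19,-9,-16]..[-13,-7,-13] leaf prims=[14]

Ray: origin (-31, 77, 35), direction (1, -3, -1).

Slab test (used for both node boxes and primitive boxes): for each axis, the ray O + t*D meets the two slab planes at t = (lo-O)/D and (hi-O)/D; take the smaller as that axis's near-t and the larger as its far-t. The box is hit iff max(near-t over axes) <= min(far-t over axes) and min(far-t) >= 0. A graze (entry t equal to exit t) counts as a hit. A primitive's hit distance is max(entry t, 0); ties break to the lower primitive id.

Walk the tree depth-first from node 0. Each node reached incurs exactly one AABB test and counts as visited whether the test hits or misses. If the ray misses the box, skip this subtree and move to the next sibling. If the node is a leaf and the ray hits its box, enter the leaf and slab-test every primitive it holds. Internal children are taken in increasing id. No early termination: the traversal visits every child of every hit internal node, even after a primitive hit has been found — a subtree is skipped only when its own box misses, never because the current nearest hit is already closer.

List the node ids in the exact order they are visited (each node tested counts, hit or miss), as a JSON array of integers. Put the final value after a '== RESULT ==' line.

Trace the traversal:
N0 x:[12,52] y:[53/3,94/3] z:[14,55] -> hit [53/3,94/3], descend [3, 6, 9, 10]
  N3 x:[39,51] y:[53/3,29] z:[14,37] -> miss, prune
  N6 x:[32,52] y:[59/3,80/3] z:[42,54] -> miss, prune
  N9 x:[12,28] y:[56/3,77/3] z:[28,55] -> miss, prune
  N10 x:[12,30] y:[28,94/3] z:[16,51] -> hit [28,30], descend [14, 17]
    N14 x:[12,30] y:[29,94/3] z:[16,30] -> hit [29,30] leaf, test {P7@t=29, P18(miss)}
    N17 x:[12,18] y:[28,86/3] z:[48,51] -> miss, prune

Visited [0, 3, 6, 9, 10, 14, 17]. Tests: 7 box, 1 leaf. Nearest: P7.

== RESULT ==
[0, 3, 6, 9, 10, 14, 17]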